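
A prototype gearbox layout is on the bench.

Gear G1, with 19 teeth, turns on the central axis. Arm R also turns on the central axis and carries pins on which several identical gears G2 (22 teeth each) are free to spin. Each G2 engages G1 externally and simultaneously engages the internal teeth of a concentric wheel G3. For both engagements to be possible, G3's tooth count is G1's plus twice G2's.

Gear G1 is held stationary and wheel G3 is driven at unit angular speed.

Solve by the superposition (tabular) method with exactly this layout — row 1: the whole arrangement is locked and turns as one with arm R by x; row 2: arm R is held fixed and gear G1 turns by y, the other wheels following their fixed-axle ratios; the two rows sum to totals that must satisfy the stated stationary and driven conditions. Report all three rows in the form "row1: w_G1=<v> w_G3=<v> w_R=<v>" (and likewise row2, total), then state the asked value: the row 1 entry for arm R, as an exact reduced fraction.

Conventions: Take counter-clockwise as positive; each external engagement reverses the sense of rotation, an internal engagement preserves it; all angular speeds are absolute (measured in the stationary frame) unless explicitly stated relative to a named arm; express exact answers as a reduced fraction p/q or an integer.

class = planetary set [G3 = 19+2·22 = 63; Willis about the carrier]
row 1 (train locked, turned with arm): all members turn x
superposition row 2 [arm held]: sun y, ring −(19/63)·y, arm 0
boundary: total ω_sun = x + y = 0 and total ω_ring = x − (19/63)·y = 1  ⇒  y = -63/82, x = 63/82
row 2 ring = −(19/63)·(-63/82) = 19/82
totals (row 1 + row 2): sun 63/82 + (-63/82) = 0, ring 63/82 + 19/82 = 1, arm 63/82 + 0 = 63/82
asked cell (row1, arm) = 63/82

row1: w_G1=63/82 w_G3=63/82 w_R=63/82
row2: w_G1=-63/82 w_G3=19/82 w_R=0
total: w_G1=0 w_G3=1 w_R=63/82
asked value: 63/82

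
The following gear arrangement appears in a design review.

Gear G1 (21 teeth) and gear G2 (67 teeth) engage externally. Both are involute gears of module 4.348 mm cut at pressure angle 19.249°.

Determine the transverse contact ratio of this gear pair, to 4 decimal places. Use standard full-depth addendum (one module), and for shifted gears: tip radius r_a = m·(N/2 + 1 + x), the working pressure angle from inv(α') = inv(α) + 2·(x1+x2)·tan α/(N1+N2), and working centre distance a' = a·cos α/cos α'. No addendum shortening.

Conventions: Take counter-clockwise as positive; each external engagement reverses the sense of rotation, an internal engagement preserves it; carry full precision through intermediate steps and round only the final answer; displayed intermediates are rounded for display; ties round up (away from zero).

topology: single-mesh involute geometry — m = 4.348, 21T/67T pair
base radii: r_b1 = 43.101703, r_b2 = 137.514957
tip radii: r_a1 = 50.002000, r_a2 = 150.006000
no profile shift: α' = α, a' = a
action lengths: √(r_a1²−r_b1²) = 25.346464, √(r_a2²−r_b2²) = 59.928597
base pitch p_b = π·m·cos α = 12.895999
CR = (25.346464 + 59.928597 − 191.312000·sin 19.24900°)/12.895999 = 1.721808
contact ratio ≈ 1.7218

1.7218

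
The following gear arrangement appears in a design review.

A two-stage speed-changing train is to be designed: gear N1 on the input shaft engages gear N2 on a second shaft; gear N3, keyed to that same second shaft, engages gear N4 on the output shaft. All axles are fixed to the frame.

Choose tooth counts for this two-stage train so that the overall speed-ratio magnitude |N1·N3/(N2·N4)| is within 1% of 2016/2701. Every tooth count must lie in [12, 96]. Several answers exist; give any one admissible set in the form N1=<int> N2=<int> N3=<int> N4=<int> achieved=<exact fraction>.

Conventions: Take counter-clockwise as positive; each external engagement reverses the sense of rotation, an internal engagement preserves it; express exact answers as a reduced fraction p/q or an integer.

N1=21 N2=37 N3=96 N4=73 achieved=2016/2701

topology: fixed-axis compound train — 2 stages, target 2016/2701
target = 2016/2701 in lowest terms: an exact hit needs N1·N3 = k·2016 and N2·N4 = k·2701 for one integer k, every count in [12, 96]; additionally prefer no 1:1 stage (N1 ≠ N2, N3 ≠ N4)
k = 1: N1·N3 = 2016 = 21·96, N2·N4 = 2701 = 37·73
achieved = 21·96/(37·73) = 2016/2701; |achieved − target| = 0 ≤ 504/67525 ✓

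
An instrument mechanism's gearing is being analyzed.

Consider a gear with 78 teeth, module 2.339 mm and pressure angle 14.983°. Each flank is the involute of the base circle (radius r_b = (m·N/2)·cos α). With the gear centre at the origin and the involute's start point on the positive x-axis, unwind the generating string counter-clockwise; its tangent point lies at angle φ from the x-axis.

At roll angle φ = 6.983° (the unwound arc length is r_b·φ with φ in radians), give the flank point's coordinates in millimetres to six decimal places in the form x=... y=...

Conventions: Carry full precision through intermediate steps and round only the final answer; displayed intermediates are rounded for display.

single-mesh involute tooth geometry (78T wheel at module 2.339)
pitch radius r_p = m·N/2 = 2.339·78/2 = 91.221000
base radius r_b = r_p·cos α = 91.221000·cos 14.983° = 88.119721
roll angle φ = 6.983° = 0.12187634 rad
x = r_b·(cos φ + φ·sin φ) = 88.771751
y = r_b·(sin φ − φ·cos φ) = 0.053096

x=88.771751 y=0.053096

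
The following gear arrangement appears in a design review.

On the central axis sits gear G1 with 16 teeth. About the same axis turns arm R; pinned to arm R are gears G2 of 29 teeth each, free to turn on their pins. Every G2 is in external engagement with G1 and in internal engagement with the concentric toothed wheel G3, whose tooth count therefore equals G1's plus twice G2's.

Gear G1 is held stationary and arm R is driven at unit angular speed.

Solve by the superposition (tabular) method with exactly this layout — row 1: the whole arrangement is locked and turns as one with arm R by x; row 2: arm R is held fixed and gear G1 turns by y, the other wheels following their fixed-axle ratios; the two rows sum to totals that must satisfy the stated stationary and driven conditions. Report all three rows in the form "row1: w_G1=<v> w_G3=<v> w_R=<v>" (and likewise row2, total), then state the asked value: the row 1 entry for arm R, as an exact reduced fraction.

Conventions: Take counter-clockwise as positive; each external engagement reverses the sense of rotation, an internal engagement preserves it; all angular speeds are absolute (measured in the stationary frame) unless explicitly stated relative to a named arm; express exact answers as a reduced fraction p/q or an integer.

row1: w_G1=1 w_G3=1 w_R=1
row2: w_G1=-1 w_G3=8/37 w_R=0
total: w_G1=0 w_G3=45/37 w_R=1
asked value: 1

planetary set (16T centre, 29T on arm, 74T internal) — Willis relation
row 1 — lock + rotate with arm: ω_sun = ω_ring = ω_arm = x
row 2: sun turns y, ring = −(16/74)·y, arm 0
boundary: total ω_sun = x + y = 0 and total ω_arm = x = 1  ⇒  y = -1, x = 1
row 2 ring = −(16/74)·(-1) = 8/37
totals (row 1 + row 2): sun 1 + (-1) = 0, ring 1 + 8/37 = 45/37, arm 1 + 0 = 1
asked cell (row1, arm) = 1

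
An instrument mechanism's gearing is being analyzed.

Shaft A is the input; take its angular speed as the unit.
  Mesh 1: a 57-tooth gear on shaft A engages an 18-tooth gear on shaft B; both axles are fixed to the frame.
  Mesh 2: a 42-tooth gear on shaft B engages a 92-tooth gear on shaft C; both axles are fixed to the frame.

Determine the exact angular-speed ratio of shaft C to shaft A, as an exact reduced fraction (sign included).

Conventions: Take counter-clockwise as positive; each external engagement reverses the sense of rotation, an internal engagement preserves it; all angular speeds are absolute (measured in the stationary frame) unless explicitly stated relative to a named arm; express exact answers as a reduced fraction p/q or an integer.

133/92

class = fixed-axis compound train [2 meshes; 2 ratios multiply, 2 sense flips]
mesh 1 [57T→18T]: running ratio 19/6, sense −
mesh 2 [42T→92T]: running ratio 133/92, sense +
ω_out/ω_in = 133/92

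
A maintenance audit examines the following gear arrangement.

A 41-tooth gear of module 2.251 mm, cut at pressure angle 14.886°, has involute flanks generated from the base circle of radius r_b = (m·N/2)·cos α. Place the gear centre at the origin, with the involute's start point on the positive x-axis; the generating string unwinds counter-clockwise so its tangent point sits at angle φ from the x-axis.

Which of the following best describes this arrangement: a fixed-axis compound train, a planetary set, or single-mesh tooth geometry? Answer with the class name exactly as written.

topology: single-mesh involute geometry — m = 2.251, N = 41
classification: single-mesh tooth geometry

single-mesh tooth geometry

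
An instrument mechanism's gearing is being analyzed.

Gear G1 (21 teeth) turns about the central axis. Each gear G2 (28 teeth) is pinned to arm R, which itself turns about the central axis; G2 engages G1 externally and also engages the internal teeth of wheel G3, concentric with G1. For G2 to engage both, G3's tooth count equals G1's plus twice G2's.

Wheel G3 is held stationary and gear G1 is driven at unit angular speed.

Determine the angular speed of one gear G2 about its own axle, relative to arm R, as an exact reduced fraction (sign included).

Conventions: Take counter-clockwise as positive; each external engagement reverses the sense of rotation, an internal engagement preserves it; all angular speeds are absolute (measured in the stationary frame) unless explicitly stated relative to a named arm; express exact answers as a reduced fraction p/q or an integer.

topology: planetary set — G1 21T / G2 28T / G3 77T, arm = carrier (Willis)
ring teeth: 21 + 2·28 = 77
21(ω_sun−ω_arm) = −77(ω_ring−ω_arm),  ω_ring = 0, ω_sun = 1
21(1−ω_arm) = −77(0−ω_arm)  ⇒  98·ω_arm = 21  ⇒  ω_arm = 3/14
sun–planet mesh: 21·(1−3/14) = −28·(ω_p−ω_arm)  ⇒  ω_p−ω_arm = -33/56
exact speed ratio = -33/56

-33/56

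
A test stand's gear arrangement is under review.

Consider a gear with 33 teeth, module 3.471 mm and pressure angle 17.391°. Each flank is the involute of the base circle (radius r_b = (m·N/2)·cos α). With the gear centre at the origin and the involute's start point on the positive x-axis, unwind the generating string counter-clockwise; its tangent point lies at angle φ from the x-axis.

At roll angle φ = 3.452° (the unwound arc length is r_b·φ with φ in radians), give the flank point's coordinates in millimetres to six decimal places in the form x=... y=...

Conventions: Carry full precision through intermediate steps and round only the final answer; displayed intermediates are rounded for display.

single-mesh involute tooth geometry (33T wheel at module 3.471)
pitch radius r_p = m·N/2 = 3.471·33/2 = 57.271500
base radius r_b = r_p·cos α = 57.271500·cos 17.391° = 54.653465
roll angle φ = 3.452° = 0.06024877 rad
x = r_b·(cos φ + φ·sin φ) = 54.752568
y = r_b·(sin φ − φ·cos φ) = 0.003983

x=54.752568 y=0.003983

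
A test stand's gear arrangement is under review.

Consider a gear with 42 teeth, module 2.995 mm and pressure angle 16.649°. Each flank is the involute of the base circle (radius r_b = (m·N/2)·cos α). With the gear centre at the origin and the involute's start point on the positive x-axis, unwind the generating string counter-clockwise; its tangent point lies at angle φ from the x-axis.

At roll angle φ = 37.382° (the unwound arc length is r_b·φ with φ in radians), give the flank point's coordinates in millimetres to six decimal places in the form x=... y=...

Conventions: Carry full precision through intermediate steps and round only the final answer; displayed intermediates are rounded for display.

x=71.750667 y=5.344593

single-mesh involute tooth geometry (42T wheel at module 2.995)
pitch radius r_p = m·N/2 = 2.995·42/2 = 62.895000
base radius r_b = r_p·cos α = 62.895000·cos 16.649° = 60.258310
roll angle φ = 37.382° = 0.65243898 rad
x = r_b·(cos φ + φ·sin φ) = 71.750667
y = r_b·(sin φ − φ·cos φ) = 5.344593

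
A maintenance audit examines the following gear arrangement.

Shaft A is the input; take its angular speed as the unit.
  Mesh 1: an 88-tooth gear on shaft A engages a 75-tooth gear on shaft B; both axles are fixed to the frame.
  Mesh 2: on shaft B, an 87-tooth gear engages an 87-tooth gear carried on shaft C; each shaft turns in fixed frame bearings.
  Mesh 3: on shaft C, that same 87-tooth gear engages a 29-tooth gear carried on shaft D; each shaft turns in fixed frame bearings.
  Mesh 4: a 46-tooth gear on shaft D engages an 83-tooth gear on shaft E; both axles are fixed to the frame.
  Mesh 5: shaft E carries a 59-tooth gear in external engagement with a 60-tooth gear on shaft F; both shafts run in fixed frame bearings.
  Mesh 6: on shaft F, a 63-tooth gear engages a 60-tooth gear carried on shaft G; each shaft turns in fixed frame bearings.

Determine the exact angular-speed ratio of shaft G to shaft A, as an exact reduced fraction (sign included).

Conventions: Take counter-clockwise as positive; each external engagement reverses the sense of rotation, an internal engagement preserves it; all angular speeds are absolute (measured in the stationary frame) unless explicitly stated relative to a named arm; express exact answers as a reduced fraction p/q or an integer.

class = fixed-axis compound train [6 meshes; 6 ratios multiply, 6 sense flips]
mesh 1 [88T→75T]: running ratio 88/75, sense −
mesh 2 [87T→87T]: running ratio 88/75, sense +
mesh 3 [87T→29T]: running ratio 88/25, sense −
mesh 4 [46T→83T]: running ratio 4048/2075, sense +
mesh 5 [59T→60T]: running ratio 59708/31125, sense −
mesh 6 [63T→60T]: running ratio 104489/51875, sense +
ω_out/ω_in = 104489/51875

104489/51875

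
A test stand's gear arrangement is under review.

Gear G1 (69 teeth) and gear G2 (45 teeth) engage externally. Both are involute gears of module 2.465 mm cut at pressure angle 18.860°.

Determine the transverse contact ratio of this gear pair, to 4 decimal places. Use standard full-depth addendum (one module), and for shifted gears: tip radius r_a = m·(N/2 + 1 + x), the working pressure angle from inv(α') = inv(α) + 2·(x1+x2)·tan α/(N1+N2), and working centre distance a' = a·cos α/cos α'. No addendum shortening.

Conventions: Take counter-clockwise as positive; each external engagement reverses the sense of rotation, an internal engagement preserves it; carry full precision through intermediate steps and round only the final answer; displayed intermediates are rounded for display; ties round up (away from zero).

1.8369

recognized (one external pair, fixed centres): single-mesh tooth geometry, m = 2.465, N1 = 69, N2 = 45
base radii: r_b1 = 80.476676, r_b2 = 52.484789
tip radii: r_a1 = 87.507500, r_a2 = 57.927500
no profile shift: α' = α, a' = a
action lengths: √(r_a1²−r_b1²) = 34.366658, √(r_a2²−r_b2²) = 24.514123
base pitch p_b = π·m·cos α = 7.328259
CR = (34.366658 + 24.514123 − 140.505000·sin 18.86000°)/7.328259 = 1.836941
contact ratio ≈ 1.8369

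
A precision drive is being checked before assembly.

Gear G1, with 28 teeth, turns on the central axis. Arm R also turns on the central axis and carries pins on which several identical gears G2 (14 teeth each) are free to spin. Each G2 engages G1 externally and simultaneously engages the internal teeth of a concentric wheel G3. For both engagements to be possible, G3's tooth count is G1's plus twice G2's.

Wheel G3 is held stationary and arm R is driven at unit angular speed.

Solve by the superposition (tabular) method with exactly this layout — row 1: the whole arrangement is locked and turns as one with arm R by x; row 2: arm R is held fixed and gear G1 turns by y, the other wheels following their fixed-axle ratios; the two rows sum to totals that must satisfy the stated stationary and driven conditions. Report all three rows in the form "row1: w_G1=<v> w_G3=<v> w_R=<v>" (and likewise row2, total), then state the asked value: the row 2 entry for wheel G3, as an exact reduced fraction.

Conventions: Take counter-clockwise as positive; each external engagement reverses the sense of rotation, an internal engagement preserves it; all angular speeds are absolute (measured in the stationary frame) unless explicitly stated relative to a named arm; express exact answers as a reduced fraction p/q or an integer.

row1: w_G1=1 w_G3=1 w_R=1
row2: w_G1=2 w_G3=-1 w_R=0
total: w_G1=3 w_G3=0 w_R=1
asked value: -1

topology: planetary set — G1 28T / G2 14T / G3 56T, arm = carrier (Willis)
row 1 — lock + rotate with arm: ω_sun = ω_ring = ω_arm = x
row 2: sun turns y, ring = −(28/56)·y, arm 0
boundary: total ω_ring = x − (28/56)·y = 0 and total ω_arm = x = 1  ⇒  y = 2, x = 1
row 2 ring = −(28/56)·2 = -1
totals (row 1 + row 2): sun 1 + 2 = 3, ring 1 + (-1) = 0, arm 1 + 0 = 1
asked cell (row2, ring) = -1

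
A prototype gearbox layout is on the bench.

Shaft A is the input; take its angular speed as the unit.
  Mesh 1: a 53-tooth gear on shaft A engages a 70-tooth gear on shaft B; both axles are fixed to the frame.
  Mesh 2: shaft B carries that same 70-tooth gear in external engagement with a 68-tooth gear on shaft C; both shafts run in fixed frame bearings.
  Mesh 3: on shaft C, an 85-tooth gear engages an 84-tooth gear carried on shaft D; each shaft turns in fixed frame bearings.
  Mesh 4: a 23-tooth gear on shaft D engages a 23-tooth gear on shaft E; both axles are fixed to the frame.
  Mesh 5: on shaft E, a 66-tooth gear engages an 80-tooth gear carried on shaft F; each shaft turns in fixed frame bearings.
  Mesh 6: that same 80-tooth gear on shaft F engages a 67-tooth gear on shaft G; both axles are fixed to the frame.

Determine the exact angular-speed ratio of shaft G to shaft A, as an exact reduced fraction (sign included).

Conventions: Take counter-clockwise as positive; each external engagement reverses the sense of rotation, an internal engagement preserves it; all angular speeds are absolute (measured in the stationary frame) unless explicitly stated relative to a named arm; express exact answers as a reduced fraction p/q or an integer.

2915/3752

class = fixed-axis compound train [6 meshes; 6 ratios multiply, 6 sense flips]
mesh 1 [53T→70T]: running ratio 53/70, sense −
mesh 2 [70T→68T]: running ratio 53/68, sense +
mesh 3 [85T→84T]: running ratio 265/336, sense −
mesh 4 [23T→23T]: running ratio 265/336, sense +
mesh 5 [66T→80T]: running ratio 583/896, sense −
mesh 6 [80T→67T]: running ratio 2915/3752, sense +
ω_out/ω_in = 2915/3752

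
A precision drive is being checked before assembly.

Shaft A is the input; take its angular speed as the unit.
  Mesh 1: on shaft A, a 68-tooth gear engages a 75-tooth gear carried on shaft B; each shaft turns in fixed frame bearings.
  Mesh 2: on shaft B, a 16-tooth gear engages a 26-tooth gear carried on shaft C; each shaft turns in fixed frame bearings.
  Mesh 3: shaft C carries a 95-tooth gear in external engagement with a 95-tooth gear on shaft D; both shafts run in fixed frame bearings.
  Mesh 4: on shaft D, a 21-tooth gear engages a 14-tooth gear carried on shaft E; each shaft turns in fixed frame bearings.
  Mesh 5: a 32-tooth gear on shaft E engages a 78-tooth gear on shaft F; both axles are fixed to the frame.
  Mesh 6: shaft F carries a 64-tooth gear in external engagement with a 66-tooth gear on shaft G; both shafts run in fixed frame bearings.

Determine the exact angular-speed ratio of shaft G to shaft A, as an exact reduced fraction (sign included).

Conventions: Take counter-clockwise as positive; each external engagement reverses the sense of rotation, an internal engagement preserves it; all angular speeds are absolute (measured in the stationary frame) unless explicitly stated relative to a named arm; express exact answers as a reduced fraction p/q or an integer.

139264/418275

class = fixed-axis compound train [6 meshes; 6 ratios multiply, 6 sense flips]
mesh 1 [68T→75T]: running ratio 68/75, sense −
mesh 2 [16T→26T]: running ratio 544/975, sense +
mesh 3 [95T→95T]: running ratio 544/975, sense −
mesh 4 [21T→14T]: running ratio 272/325, sense +
mesh 5 [32T→78T]: running ratio 4352/12675, sense −
mesh 6 [64T→66T]: running ratio 139264/418275, sense +
ω_out/ω_in = 139264/418275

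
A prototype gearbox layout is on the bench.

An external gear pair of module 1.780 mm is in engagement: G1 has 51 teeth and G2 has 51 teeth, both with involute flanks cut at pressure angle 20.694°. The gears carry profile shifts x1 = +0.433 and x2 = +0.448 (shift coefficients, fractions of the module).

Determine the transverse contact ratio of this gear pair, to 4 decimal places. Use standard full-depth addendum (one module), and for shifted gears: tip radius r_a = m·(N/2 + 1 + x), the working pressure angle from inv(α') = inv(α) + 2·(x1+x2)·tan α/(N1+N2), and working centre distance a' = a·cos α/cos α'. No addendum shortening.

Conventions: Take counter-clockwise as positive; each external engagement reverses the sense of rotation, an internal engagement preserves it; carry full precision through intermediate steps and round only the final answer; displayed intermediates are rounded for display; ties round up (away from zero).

single-mesh involute tooth geometry (51T engaging 51T at module 1.780)
base radii: r_b1 = 42.461484, r_b2 = 42.461484
tip radii: r_a1 = 47.940740, r_a2 = 47.967440
inv(α') = inv(20.694°) + 2·(+0.433+0.448)·tan α/(51+51) = 0.02309584  ⇒  α' = 23.01485°
a' = a·cos α / cos α' = 90.7800·cos 20.694°/cos 23.01485° = 92.267106
action lengths: √(r_a1²−r_b1²) = 22.256165, √(r_a2²−r_b2²) = 22.313620
base pitch p_b = π·m·cos α = 5.231243
CR = (22.256165 + 22.313620 − 92.267106·sin 23.01485°)/5.231243 = 1.624114
contact ratio ≈ 1.6241

1.6241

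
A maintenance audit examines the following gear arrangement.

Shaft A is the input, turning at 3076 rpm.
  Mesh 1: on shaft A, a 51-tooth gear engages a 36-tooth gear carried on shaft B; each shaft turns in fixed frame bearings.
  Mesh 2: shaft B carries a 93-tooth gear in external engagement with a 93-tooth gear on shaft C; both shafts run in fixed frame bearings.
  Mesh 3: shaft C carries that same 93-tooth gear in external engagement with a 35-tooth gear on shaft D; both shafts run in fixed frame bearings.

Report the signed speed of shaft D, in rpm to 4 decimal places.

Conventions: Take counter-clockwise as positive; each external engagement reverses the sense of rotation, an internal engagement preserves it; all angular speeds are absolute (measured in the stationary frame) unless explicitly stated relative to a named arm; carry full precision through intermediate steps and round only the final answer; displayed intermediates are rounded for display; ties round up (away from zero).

-11578.9429 rpm

topology: fixed-axis compound train — 3 meshes, A→D
mesh 1 [51T→36T]: ω = 3076.0000×51/36 = 4357.6667 rpm, sense flips to −
mesh 2 [93T→93T]: ω = 4357.6667×93/93 = 4357.6667 rpm, sense flips to +
mesh 3 [93T→35T]: ω = 4357.6667×93/35 = 11578.9429 rpm, sense flips to −
signed output speed = -11578.9429 rpm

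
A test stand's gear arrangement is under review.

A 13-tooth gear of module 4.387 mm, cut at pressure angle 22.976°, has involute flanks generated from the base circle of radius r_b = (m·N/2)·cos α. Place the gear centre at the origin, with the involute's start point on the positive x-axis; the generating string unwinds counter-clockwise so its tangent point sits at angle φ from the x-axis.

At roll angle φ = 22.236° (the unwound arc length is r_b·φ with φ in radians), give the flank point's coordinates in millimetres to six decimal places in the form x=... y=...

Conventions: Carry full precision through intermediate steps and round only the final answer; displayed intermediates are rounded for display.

x=28.156569 y=0.503860

recognized (one wheel, involute flank): single-mesh tooth geometry, m = 4.387, N = 13
pitch radius r_p = m·N/2 = 4.387·13/2 = 28.515500
base radius r_b = r_p·cos α = 28.515500·cos 22.976° = 26.253321
roll angle φ = 22.236° = 0.38809141 rad
x = r_b·(cos φ + φ·sin φ) = 28.156569
y = r_b·(sin φ − φ·cos φ) = 0.503860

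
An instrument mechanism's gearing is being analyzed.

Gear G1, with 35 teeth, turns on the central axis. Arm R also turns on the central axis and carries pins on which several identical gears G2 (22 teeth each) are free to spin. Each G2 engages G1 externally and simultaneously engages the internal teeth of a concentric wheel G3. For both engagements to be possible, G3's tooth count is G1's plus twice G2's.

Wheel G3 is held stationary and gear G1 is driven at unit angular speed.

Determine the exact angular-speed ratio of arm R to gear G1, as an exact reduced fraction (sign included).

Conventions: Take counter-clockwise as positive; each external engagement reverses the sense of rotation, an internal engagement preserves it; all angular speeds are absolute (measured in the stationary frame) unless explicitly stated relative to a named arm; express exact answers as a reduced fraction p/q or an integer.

35/114

topology: planetary set — G1 35T / G2 22T / G3 79T, arm = carrier (Willis)
ring teeth: 35 + 2·22 = 79
35(ω_sun−ω_arm) = −79(ω_ring−ω_arm),  ω_ring = 0, ω_sun = 1
35(1−ω_arm) = −79(0−ω_arm)  ⇒  114·ω_arm = 35  ⇒  ω_arm = 35/114
ω_out/ω_in = 35/114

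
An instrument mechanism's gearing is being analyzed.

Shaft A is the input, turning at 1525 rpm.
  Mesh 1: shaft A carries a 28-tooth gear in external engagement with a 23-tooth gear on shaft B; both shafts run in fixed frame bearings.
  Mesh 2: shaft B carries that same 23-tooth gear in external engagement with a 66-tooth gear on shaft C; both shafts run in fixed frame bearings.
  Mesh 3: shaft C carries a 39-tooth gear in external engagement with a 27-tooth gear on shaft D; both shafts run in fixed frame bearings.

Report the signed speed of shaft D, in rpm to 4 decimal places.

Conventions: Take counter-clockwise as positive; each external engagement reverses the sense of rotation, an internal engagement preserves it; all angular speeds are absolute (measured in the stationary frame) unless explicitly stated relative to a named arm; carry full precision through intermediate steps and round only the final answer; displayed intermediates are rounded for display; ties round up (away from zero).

-934.5118 rpm

recognized (4 fixed axles, 3 meshes): fixed-axis compound train
mesh 1 [28T→23T]: ω = 1525.0000×28/23 = 1856.5217 rpm, sense flips to −
mesh 2 [23T→66T]: ω = 1856.5217×23/66 = 646.9697 rpm, sense flips to +
mesh 3 [39T→27T]: ω = 646.9697×39/27 = 934.5118 rpm, sense flips to −
signed output speed = -934.5118 rpm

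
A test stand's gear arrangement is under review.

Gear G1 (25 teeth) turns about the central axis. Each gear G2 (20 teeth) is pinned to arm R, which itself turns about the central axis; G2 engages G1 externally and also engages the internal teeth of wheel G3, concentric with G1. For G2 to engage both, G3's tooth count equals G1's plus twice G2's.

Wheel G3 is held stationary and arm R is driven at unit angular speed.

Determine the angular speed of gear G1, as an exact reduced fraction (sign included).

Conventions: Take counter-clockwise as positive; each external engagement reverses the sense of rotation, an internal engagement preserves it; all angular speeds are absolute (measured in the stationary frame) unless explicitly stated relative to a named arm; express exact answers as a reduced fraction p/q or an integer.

recognized (axles ride arm R): planetary set, 25/20/65 teeth
ring teeth: 25 + 2·20 = 65
25(ω_sun−ω_arm) = −65(ω_ring−ω_arm),  ω_ring = 0, ω_arm = 1
ω_sun = 1 − (65/25)(0−1) = 18/5
exact speed ratio = 18/5

18/5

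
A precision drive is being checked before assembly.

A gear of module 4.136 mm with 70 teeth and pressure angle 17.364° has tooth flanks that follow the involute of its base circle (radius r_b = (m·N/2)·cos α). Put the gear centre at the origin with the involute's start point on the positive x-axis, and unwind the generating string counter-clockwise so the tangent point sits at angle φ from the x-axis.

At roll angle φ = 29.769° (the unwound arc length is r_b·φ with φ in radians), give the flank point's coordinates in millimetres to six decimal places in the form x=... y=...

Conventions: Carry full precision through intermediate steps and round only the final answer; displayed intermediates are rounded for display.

recognized (one wheel, involute flank): single-mesh tooth geometry, m = 4.136, N = 70
pitch radius r_p = m·N/2 = 4.136·70/2 = 144.760000
base radius r_b = r_p·cos α = 144.760000·cos 17.364° = 138.163002
roll angle φ = 29.769° = 0.51956707 rad
x = r_b·(cos φ + φ·sin φ) = 155.571753
y = r_b·(sin φ − φ·cos φ) = 6.286747

x=155.571753 y=6.286747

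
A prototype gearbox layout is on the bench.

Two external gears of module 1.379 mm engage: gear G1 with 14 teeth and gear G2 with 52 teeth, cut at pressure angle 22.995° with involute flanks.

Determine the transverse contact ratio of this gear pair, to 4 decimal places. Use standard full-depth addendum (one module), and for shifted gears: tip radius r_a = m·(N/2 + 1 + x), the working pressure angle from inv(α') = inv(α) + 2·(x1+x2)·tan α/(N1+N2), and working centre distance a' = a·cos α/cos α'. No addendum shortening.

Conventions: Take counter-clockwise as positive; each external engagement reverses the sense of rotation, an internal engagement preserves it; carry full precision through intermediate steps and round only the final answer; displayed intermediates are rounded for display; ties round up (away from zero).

1.5028

class = single-mesh tooth geometry [involute pair 14T × 52T, m = 1.379]
base radii: r_b1 = 8.885962, r_b2 = 33.005003
tip radii: r_a1 = 11.032000, r_a2 = 37.233000
no profile shift: α' = α, a' = a
action lengths: √(r_a1²−r_b1²) = 6.537943, √(r_a2²−r_b2²) = 17.232703
base pitch p_b = π·m·cos α = 3.988011
CR = (6.537943 + 17.232703 − 45.507000·sin 22.99500°)/3.988011 = 1.502829
contact ratio ≈ 1.5028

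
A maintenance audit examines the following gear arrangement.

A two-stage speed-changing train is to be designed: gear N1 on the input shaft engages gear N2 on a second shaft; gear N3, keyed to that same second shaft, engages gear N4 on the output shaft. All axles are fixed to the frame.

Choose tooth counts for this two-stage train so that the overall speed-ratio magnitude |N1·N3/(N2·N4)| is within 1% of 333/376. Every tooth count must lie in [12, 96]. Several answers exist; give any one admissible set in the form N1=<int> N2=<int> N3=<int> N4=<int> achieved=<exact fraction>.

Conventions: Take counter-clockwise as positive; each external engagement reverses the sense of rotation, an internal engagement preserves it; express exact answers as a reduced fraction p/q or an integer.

N1=18 N2=16 N3=37 N4=47 achieved=333/376

topology: fixed-axis compound train — 2 stages, target 333/376
target = 333/376 in lowest terms: an exact hit needs N1·N3 = k·333 and N2·N4 = k·376 for one integer k, every count in [12, 96]; additionally prefer no 1:1 stage (N1 ≠ N2, N3 ≠ N4)
k = 1: no 1:1-free in-range split of k·333 and k·376 into factor pairs; take k = 2
k = 2: N1·N3 = 666 = 18·37, N2·N4 = 752 = 16·47
achieved = 18·37/(16·47) = 333/376; |achieved − target| = 0 ≤ 333/37600 ✓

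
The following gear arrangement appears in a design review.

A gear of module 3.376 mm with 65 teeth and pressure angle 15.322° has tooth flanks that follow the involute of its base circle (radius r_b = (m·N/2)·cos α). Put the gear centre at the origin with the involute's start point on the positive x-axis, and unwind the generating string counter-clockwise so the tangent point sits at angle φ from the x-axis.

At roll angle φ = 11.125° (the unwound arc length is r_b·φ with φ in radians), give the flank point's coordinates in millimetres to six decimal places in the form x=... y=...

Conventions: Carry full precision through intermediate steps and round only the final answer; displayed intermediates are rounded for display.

topology: single-mesh involute geometry — m = 3.376, N = 65
pitch radius r_p = m·N/2 = 3.376·65/2 = 109.720000
base radius r_b = r_p·cos α = 109.720000·cos 15.322° = 105.820115
roll angle φ = 11.125° = 0.19416788 rad
x = r_b·(cos φ + φ·sin φ) = 107.796124
y = r_b·(sin φ − φ·cos φ) = 0.257241

x=107.796124 y=0.257241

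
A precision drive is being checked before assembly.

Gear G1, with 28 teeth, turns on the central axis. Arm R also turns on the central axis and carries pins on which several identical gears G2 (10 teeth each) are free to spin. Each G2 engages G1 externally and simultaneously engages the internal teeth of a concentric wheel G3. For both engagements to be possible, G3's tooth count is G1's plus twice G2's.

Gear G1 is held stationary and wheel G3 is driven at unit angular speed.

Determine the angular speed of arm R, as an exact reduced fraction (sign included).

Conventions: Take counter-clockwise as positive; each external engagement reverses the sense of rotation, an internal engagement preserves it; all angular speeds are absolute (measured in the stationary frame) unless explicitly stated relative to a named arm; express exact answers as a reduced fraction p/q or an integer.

topology: planetary set — G1 28T / G2 10T / G3 48T, arm = carrier (Willis)
ring teeth: 28 + 2·10 = 48
28(ω_sun−ω_arm) = −48(ω_ring−ω_arm),  ω_sun = 0, ω_ring = 1
28(0−ω_arm) = −48(1−ω_arm)  ⇒  76·ω_arm = 48  ⇒  ω_arm = 12/19
exact speed ratio = 12/19

12/19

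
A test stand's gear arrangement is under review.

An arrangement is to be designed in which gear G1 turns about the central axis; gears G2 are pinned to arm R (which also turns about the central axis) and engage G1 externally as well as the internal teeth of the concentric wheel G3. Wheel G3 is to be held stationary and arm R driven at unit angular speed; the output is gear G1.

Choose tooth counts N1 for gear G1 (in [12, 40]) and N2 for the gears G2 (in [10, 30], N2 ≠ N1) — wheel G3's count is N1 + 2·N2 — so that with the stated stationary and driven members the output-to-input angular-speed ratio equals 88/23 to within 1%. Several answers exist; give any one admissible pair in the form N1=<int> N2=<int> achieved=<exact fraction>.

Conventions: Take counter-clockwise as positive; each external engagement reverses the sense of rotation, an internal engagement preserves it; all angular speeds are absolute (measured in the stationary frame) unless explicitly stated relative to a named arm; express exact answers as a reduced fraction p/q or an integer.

design class (target 88/23): planetary set
Willis with ω_ring = 0: ω_sun/ω_arm = (N1+N3)/N1; set equal to 88/23  ⇒  N3/N1 = 88/23 − 1 = 65/23
N3 = N1 + 2·N2  ⇒  N2/N1 = (N3/N1 − 1)/2 = (65/23 − 1)/2 = 21/23
smallest multiple with N1 ≥ 12 and N2 ≥ 10: k = 1  ⇒  N1 = 1·23 = 23, N2 = 1·21 = 21 (N1 ≤ 40, N2 ≤ 30, N2 ≠ N1 ✓), N3 = 23 + 2·21 = 65
check: (N1+N3)/N1 with N1 = 23, N3 = 65 gives 88/23; |achieved − target| = 0 ≤ 22/575 ✓

N1=23 N2=21 achieved=88/23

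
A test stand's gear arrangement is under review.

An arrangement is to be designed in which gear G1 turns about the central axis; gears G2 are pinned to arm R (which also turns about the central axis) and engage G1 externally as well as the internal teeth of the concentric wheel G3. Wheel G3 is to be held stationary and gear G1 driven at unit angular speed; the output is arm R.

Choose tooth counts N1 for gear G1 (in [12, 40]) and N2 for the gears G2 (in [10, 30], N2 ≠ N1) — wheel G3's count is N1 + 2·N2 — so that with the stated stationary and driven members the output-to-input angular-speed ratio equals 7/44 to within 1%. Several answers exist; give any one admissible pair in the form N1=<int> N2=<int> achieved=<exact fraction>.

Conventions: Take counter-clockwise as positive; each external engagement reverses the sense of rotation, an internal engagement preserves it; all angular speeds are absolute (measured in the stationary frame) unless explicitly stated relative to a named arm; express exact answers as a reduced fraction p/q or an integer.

N1=14 N2=30 achieved=7/44

design class (target 7/44): planetary set
Willis with ω_ring = 0: ω_arm/ω_sun = N1/(N1+N3); set equal to 7/44  ⇒  N3/N1 = 1/(7/44) − 1 = 37/7
N3 = N1 + 2·N2  ⇒  N2/N1 = (N3/N1 − 1)/2 = (37/7 − 1)/2 = 15/7
smallest multiple with N1 ≥ 12 and N2 ≥ 10: k = 2  ⇒  N1 = 2·7 = 14, N2 = 2·15 = 30 (N1 ≤ 40, N2 ≤ 30, N2 ≠ N1 ✓), N3 = 14 + 2·30 = 74
check: N1/(N1+N3) with N1 = 14, N3 = 74 gives 7/44; |achieved − target| = 0 ≤ 7/4400 ✓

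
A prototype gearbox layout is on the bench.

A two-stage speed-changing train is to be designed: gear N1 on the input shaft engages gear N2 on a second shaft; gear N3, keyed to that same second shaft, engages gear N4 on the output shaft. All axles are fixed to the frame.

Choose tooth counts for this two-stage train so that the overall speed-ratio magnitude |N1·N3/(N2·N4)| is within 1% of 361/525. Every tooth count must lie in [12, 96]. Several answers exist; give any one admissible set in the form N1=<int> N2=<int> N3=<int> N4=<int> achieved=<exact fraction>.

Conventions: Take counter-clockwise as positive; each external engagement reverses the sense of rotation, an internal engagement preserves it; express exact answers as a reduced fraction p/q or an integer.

N1=19 N2=15 N3=19 N4=35 achieved=361/525

design class (target 361/525): fixed-axis compound train
target = 361/525 in lowest terms: an exact hit needs N1·N3 = k·361 and N2·N4 = k·525 for one integer k, every count in [12, 96]; additionally prefer no 1:1 stage (N1 ≠ N2, N3 ≠ N4)
k = 1: N1·N3 = 361 = 19·19, N2·N4 = 525 = 15·35
achieved = 19·19/(15·35) = 361/525; |achieved − target| = 0 ≤ 361/52500 ✓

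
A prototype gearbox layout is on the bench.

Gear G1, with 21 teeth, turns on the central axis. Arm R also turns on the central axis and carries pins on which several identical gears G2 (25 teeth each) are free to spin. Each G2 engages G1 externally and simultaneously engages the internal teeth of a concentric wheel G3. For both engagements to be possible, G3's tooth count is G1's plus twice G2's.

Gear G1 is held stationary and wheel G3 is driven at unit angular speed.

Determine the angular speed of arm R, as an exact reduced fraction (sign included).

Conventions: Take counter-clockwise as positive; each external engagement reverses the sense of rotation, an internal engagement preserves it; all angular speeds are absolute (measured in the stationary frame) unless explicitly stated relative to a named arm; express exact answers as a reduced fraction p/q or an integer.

recognized (axles ride arm R): planetary set, 21/25/71 teeth
ring teeth: 21 + 2·25 = 71
21(ω_sun−ω_arm) = −71(ω_ring−ω_arm),  ω_sun = 0, ω_ring = 1
21(0−ω_arm) = −71(1−ω_arm)  ⇒  92·ω_arm = 71  ⇒  ω_arm = 71/92
exact speed ratio = 71/92

71/92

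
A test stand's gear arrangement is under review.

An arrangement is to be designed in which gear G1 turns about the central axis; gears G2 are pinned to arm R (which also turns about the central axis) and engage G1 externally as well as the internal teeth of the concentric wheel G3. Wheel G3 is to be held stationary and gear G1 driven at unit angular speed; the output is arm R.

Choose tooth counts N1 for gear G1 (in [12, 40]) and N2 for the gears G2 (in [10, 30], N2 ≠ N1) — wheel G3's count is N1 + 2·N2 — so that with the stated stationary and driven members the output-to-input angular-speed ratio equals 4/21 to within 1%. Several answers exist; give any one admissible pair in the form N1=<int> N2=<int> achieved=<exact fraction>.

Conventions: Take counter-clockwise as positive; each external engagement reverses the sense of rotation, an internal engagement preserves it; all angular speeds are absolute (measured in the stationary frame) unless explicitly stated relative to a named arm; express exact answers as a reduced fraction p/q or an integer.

class = planetary set [ratio 4/21 wanted; Willis about the carrier]
Willis with ω_ring = 0: ω_arm/ω_sun = N1/(N1+N3); set equal to 4/21  ⇒  N3/N1 = 1/(4/21) − 1 = 17/4
N3 = N1 + 2·N2  ⇒  N2/N1 = (N3/N1 − 1)/2 = (17/4 − 1)/2 = 13/8
smallest multiple with N1 ≥ 12 and N2 ≥ 10: k = 2  ⇒  N1 = 2·8 = 16, N2 = 2·13 = 26 (N1 ≤ 40, N2 ≤ 30, N2 ≠ N1 ✓), N3 = 16 + 2·26 = 68
check: N1/(N1+N3) with N1 = 16, N3 = 68 gives 4/21; |achieved − target| = 0 ≤ 1/525 ✓

N1=16 N2=26 achieved=4/21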